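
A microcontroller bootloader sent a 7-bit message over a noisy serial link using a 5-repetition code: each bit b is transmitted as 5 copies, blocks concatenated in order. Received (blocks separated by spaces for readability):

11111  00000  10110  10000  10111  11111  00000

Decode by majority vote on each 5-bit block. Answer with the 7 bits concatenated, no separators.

1010110

Block 1 (11111): 5 ones → 1
Block 2 (00000): 0 ones → 0
Block 3 (10110): 3 ones → 1
Block 4 (10000): 1 one → 0
Block 5 (10111): 4 ones → 1
Block 6 (11111): 5 ones → 1
Block 7 (00000): 0 ones → 0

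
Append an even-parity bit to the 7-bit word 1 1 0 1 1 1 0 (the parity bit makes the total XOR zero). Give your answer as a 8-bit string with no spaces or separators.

11011101

XOR of the 7 data bits: 1⊕1⊕0⊕1⊕1⊕1⊕0 = 1
Parity bit = 1 (so all 8 bits XOR to 0).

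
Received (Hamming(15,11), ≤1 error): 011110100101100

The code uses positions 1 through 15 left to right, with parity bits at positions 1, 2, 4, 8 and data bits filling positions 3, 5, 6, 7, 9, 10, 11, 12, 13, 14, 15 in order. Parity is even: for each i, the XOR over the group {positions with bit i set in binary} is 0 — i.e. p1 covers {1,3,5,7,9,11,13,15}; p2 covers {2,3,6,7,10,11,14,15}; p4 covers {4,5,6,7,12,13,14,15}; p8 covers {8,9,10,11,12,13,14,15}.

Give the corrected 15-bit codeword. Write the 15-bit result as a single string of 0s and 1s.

011110100100100

s1 (pos 1,3,5,7,9,11,13,15): 0⊕1⊕1⊕1⊕0⊕0⊕1⊕0 = 0
s2 (pos 2,3,6,7,10,11,14,15): 1⊕1⊕0⊕1⊕1⊕0⊕0⊕0 = 0
s4 (pos 4,5,6,7,12,13,14,15): 1⊕1⊕0⊕1⊕1⊕1⊕0⊕0 = 1
s8 (pos 8,9,10,11,12,13,14,15): 0⊕0⊕1⊕0⊕1⊕1⊕0⊕0 = 1
Syndrome s8…s1 = 1100 → error at position 12.
Flip position 12: 011110100101100 → 011110100100100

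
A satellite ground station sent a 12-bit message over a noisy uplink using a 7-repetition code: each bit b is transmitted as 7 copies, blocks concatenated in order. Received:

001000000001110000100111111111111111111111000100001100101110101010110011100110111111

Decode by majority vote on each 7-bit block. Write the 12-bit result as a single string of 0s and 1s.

Block 1 (0010000): 1 one → 0
Block 2 (0000111): 3 ones → 0
Block 3 (0000100): 1 one → 0
Block 4 (1111111): 7 ones → 1
Block 5 (1111111): 7 ones → 1
Block 6 (1111111): 7 ones → 1
Block 7 (0001000): 1 one → 0
Block 8 (0110010): 3 ones → 0
Block 9 (1110101): 5 ones → 1
Block 10 (0101100): 3 ones → 0
Block 11 (1110011): 5 ones → 1
Block 12 (0111111): 6 ones → 1

000111001011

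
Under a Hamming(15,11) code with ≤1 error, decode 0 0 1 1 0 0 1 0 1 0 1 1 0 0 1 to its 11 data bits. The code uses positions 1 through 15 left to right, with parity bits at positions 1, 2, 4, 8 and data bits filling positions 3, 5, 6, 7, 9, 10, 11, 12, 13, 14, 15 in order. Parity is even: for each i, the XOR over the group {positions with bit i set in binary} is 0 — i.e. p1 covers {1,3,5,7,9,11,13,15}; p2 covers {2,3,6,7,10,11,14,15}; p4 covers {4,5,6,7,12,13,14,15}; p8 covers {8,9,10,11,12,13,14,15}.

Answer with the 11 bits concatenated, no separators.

10011011001

s1 (pos 1,3,5,7,9,11,13,15): 0⊕1⊕0⊕1⊕1⊕1⊕0⊕1 = 1
s2 (pos 2,3,6,7,10,11,14,15): 0⊕1⊕0⊕1⊕0⊕1⊕0⊕1 = 0
s4 (pos 4,5,6,7,12,13,14,15): 1⊕0⊕0⊕1⊕1⊕0⊕0⊕1 = 0
s8 (pos 8,9,10,11,12,13,14,15): 0⊕1⊕0⊕1⊕1⊕0⊕0⊕1 = 0
Syndrome s8…s1 = 0001 → error at position 1.
Flip position 1: 001100101011001 → 101100101011001
Read data bits from positions 3,5,6,7,9,10,11,12,13,14,15: 10011011001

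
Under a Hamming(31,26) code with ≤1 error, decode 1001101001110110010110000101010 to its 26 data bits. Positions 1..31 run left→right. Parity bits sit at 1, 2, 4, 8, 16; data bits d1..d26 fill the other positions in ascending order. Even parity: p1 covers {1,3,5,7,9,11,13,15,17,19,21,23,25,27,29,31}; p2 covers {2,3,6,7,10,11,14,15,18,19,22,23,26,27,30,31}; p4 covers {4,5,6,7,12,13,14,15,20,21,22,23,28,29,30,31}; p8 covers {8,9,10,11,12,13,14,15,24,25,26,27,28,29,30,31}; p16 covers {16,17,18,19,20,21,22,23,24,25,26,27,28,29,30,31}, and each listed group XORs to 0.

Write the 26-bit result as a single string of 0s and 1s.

01010111011010110000101010

s1 (pos 1,3,5,7,9,11,13,15,17,19,21,23,25,27,29,31): 1⊕0⊕1⊕1⊕0⊕1⊕0⊕1⊕0⊕0⊕1⊕0⊕0⊕0⊕0⊕0 = 0
s2 (pos 2,3,6,7,10,11,14,15,18,19,22,23,26,27,30,31): 0⊕0⊕0⊕1⊕1⊕1⊕1⊕1⊕1⊕0⊕0⊕0⊕1⊕0⊕1⊕0 = 0
s4 (pos 4,5,6,7,12,13,14,15,20,21,22,23,28,29,30,31): 1⊕1⊕0⊕1⊕1⊕0⊕1⊕1⊕1⊕1⊕0⊕0⊕1⊕0⊕1⊕0 = 0
s8 (pos 8,9,10,11,12,13,14,15,24,25,26,27,28,29,30,31): 0⊕0⊕1⊕1⊕1⊕0⊕1⊕1⊕0⊕0⊕1⊕0⊕1⊕0⊕1⊕0 = 0
s16 (pos 16,17,18,19,20,21,22,23,24,25,26,27,28,29,30,31): 0⊕0⊕1⊕0⊕1⊕1⊕0⊕0⊕0⊕0⊕1⊕0⊕1⊕0⊕1⊕0 = 0
Syndrome s16…s1 = 00000 → no error.
Read data bits from positions 3,5,6,7,9,10,11,12,13,14,15,17,18,19,20,21,22,23,24,25,26,27,28,29,30,31: 01010111011010110000101010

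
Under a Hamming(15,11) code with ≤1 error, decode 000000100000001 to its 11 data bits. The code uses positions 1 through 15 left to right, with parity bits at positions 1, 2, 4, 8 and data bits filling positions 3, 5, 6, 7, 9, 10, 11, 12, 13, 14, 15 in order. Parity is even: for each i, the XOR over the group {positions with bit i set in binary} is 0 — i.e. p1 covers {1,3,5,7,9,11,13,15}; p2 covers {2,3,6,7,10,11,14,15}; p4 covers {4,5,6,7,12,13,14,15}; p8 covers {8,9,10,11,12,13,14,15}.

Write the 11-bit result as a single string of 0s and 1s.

00010000001

s1 (pos 1,3,5,7,9,11,13,15): 0⊕0⊕0⊕1⊕0⊕0⊕0⊕1 = 0
s2 (pos 2,3,6,7,10,11,14,15): 0⊕0⊕0⊕1⊕0⊕0⊕0⊕1 = 0
s4 (pos 4,5,6,7,12,13,14,15): 0⊕0⊕0⊕1⊕0⊕0⊕0⊕1 = 0
s8 (pos 8,9,10,11,12,13,14,15): 0⊕0⊕0⊕0⊕0⊕0⊕0⊕1 = 1
Syndrome s8…s1 = 1000 → error at position 8.
Flip position 8: 000000100000001 → 000000110000001
Read data bits from positions 3,5,6,7,9,10,11,12,13,14,15: 00010000001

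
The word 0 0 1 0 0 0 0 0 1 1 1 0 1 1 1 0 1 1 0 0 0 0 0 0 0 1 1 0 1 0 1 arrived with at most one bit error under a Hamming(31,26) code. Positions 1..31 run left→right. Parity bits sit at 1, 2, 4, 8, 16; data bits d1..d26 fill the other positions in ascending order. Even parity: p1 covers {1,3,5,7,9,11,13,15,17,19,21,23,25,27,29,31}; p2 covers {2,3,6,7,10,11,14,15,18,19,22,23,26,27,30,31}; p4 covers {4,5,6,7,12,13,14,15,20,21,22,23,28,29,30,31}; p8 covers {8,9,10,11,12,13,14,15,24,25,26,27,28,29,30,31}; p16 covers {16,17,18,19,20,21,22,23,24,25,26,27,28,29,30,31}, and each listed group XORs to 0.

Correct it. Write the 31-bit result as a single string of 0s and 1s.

0010001011101110110000000110101

s1 (pos 1,3,5,7,9,11,13,15,17,19,21,23,25,27,29,31): 0⊕1⊕0⊕0⊕1⊕1⊕1⊕1⊕1⊕0⊕0⊕0⊕0⊕1⊕1⊕1 = 1
s2 (pos 2,3,6,7,10,11,14,15,18,19,22,23,26,27,30,31): 0⊕1⊕0⊕0⊕1⊕1⊕1⊕1⊕1⊕0⊕0⊕0⊕1⊕1⊕0⊕1 = 1
s4 (pos 4,5,6,7,12,13,14,15,20,21,22,23,28,29,30,31): 0⊕0⊕0⊕0⊕0⊕1⊕1⊕1⊕0⊕0⊕0⊕0⊕0⊕1⊕0⊕1 = 1
s8 (pos 8,9,10,11,12,13,14,15,24,25,26,27,28,29,30,31): 0⊕1⊕1⊕1⊕0⊕1⊕1⊕1⊕0⊕0⊕1⊕1⊕0⊕1⊕0⊕1 = 0
s16 (pos 16,17,18,19,20,21,22,23,24,25,26,27,28,29,30,31): 0⊕1⊕1⊕0⊕0⊕0⊕0⊕0⊕0⊕0⊕1⊕1⊕0⊕1⊕0⊕1 = 0
Syndrome s16…s1 = 00111 → error at position 7.
Flip position 7: 0010000011101110110000000110101 → 0010001011101110110000000110101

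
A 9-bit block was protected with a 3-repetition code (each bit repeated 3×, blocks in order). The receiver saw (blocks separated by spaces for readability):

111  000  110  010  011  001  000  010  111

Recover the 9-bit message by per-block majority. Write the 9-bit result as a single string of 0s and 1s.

Block 1 (111): 3 ones → 1
Block 2 (000): 0 ones → 0
Block 3 (110): 2 ones → 1
Block 4 (010): 1 one → 0
Block 5 (011): 2 ones → 1
Block 6 (001): 1 one → 0
Block 7 (000): 0 ones → 0
Block 8 (010): 1 one → 0
Block 9 (111): 3 ones → 1

101010001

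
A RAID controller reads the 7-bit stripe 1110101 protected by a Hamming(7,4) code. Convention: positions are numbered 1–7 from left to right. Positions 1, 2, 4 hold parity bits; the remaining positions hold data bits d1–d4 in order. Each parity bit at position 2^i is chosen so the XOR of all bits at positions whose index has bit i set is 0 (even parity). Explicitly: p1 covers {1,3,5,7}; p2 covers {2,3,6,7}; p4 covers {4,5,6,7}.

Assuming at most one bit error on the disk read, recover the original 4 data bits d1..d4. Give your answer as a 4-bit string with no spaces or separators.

1101

s1 (pos 1,3,5,7): 1⊕1⊕1⊕1 = 0
s2 (pos 2,3,6,7): 1⊕1⊕0⊕1 = 1
s4 (pos 4,5,6,7): 0⊕1⊕0⊕1 = 0
Syndrome s4…s1 = 010 → error at position 2.
Flip position 2: 1110101 → 1010101
Read data bits from positions 3,5,6,7: 1101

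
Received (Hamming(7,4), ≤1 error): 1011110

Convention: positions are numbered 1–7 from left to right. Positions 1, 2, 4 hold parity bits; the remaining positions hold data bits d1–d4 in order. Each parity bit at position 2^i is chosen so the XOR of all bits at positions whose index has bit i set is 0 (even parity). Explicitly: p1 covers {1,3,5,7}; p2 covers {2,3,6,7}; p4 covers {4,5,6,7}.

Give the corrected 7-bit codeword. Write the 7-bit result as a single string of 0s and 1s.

s1 (pos 1,3,5,7): 1⊕1⊕1⊕0 = 1
s2 (pos 2,3,6,7): 0⊕1⊕1⊕0 = 0
s4 (pos 4,5,6,7): 1⊕1⊕1⊕0 = 1
Syndrome s4…s1 = 101 → error at position 5.
Flip position 5: 1011110 → 1011010

1011010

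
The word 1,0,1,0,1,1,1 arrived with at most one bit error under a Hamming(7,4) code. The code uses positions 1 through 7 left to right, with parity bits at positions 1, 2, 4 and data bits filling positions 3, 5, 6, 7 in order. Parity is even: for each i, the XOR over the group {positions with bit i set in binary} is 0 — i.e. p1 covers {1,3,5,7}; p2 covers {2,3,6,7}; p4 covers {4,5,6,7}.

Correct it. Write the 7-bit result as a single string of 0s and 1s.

s1 (pos 1,3,5,7): 1⊕1⊕1⊕1 = 0
s2 (pos 2,3,6,7): 0⊕1⊕1⊕1 = 1
s4 (pos 4,5,6,7): 0⊕1⊕1⊕1 = 1
Syndrome s4…s1 = 110 → error at position 6.
Flip position 6: 1010111 → 1010101

1010101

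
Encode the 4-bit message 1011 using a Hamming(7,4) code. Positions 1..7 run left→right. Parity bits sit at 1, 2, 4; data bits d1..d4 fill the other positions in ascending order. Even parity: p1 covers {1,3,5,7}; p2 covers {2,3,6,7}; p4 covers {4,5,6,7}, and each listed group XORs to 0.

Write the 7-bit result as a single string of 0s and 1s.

0110011

Place data at non-parity positions: p1 p2 1 p4 0 1 1
p1 (pos 1,3,5,7): XOR of data positions = 1⊕0⊕1 = 0
p2 (pos 2,3,6,7): XOR of data positions = 1⊕1⊕1 = 1
p4 (pos 4,5,6,7): XOR of data positions = 0⊕1⊕1 = 0
Codeword: 0110011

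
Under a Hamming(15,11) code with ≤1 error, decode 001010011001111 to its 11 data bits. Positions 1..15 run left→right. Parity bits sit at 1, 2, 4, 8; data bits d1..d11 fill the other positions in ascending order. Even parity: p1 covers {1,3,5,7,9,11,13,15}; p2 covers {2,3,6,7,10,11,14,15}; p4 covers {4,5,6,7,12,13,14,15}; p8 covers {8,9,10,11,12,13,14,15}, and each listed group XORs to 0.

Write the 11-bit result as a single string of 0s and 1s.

11011001111

s1 (pos 1,3,5,7,9,11,13,15): 0⊕1⊕1⊕0⊕1⊕0⊕1⊕1 = 1
s2 (pos 2,3,6,7,10,11,14,15): 0⊕1⊕0⊕0⊕0⊕0⊕1⊕1 = 1
s4 (pos 4,5,6,7,12,13,14,15): 0⊕1⊕0⊕0⊕1⊕1⊕1⊕1 = 1
s8 (pos 8,9,10,11,12,13,14,15): 1⊕1⊕0⊕0⊕1⊕1⊕1⊕1 = 0
Syndrome s8…s1 = 0111 → error at position 7.
Flip position 7: 001010011001111 → 001010111001111
Read data bits from positions 3,5,6,7,9,10,11,12,13,14,15: 11011001111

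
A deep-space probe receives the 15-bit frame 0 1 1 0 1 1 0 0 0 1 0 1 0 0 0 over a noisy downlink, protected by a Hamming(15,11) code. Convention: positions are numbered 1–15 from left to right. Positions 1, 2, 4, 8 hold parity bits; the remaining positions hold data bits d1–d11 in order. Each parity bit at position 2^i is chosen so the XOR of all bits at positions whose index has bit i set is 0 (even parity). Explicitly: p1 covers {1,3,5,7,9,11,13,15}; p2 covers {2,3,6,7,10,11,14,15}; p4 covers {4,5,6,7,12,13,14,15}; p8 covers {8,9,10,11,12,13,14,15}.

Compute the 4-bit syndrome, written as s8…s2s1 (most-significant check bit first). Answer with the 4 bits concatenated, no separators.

s1 (pos 1,3,5,7,9,11,13,15): 0⊕1⊕1⊕0⊕0⊕0⊕0⊕0 = 0
s2 (pos 2,3,6,7,10,11,14,15): 1⊕1⊕1⊕0⊕1⊕0⊕0⊕0 = 0
s4 (pos 4,5,6,7,12,13,14,15): 0⊕1⊕1⊕0⊕1⊕0⊕0⊕0 = 1
s8 (pos 8,9,10,11,12,13,14,15): 0⊕0⊕1⊕0⊕1⊕0⊕0⊕0 = 0
Syndrome s8…s1 = 0100 → error at position 4.

0100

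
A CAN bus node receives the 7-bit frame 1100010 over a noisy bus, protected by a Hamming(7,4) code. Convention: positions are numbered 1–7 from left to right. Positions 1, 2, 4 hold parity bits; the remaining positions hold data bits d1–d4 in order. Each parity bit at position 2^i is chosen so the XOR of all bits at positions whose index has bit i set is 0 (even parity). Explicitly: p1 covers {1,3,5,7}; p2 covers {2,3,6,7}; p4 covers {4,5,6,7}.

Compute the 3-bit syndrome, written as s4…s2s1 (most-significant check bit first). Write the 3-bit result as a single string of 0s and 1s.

101

s1 (pos 1,3,5,7): 1⊕0⊕0⊕0 = 1
s2 (pos 2,3,6,7): 1⊕0⊕1⊕0 = 0
s4 (pos 4,5,6,7): 0⊕0⊕1⊕0 = 1
Syndrome s4…s1 = 101 → error at position 5.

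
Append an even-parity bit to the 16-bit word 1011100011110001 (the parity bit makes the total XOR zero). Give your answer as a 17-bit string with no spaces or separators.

XOR of the 16 data bits: 1⊕0⊕1⊕1⊕1⊕0⊕0⊕0⊕1⊕1⊕1⊕1⊕0⊕0⊕0⊕1 = 1
Parity bit = 1 (so all 17 bits XOR to 0).

10111000111100011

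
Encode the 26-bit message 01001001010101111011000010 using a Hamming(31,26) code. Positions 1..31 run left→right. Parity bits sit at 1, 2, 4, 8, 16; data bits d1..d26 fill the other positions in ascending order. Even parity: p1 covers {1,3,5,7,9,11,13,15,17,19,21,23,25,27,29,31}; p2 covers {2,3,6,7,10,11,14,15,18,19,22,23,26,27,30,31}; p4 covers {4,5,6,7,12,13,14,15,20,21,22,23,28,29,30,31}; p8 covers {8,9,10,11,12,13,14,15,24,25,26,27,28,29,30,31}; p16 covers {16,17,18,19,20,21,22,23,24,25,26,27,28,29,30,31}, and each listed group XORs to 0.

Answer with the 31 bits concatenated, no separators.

Place data at non-parity positions: p1 p2 0 p4 1 0 0 p8 1 0 0 1 0 1 0 p16 1 0 1 1 1 1 0 1 1 0 0 0 0 1 0
p1 (pos 1,3,5,7,9,11,13,15,17,19,21,23,25,27,29,31): XOR of data positions = 0⊕1⊕0⊕1⊕0⊕0⊕0⊕1⊕1⊕1⊕0⊕1⊕0⊕0⊕0 = 0
p2 (pos 2,3,6,7,10,11,14,15,18,19,22,23,26,27,30,31): XOR of data positions = 0⊕0⊕0⊕0⊕0⊕1⊕0⊕0⊕1⊕1⊕0⊕0⊕0⊕1⊕0 = 0
p4 (pos 4,5,6,7,12,13,14,15,20,21,22,23,28,29,30,31): XOR of data positions = 1⊕0⊕0⊕1⊕0⊕1⊕0⊕1⊕1⊕1⊕0⊕0⊕0⊕1⊕0 = 1
p8 (pos 8,9,10,11,12,13,14,15,24,25,26,27,28,29,30,31): XOR of data positions = 1⊕0⊕0⊕1⊕0⊕1⊕0⊕1⊕1⊕0⊕0⊕0⊕0⊕1⊕0 = 0
p16 (pos 16,17,18,19,20,21,22,23,24,25,26,27,28,29,30,31): XOR of data positions = 1⊕0⊕1⊕1⊕1⊕1⊕0⊕1⊕1⊕0⊕0⊕0⊕0⊕1⊕0 = 0
Codeword: 0001100010010100101111011000010

0001100010010100101111011000010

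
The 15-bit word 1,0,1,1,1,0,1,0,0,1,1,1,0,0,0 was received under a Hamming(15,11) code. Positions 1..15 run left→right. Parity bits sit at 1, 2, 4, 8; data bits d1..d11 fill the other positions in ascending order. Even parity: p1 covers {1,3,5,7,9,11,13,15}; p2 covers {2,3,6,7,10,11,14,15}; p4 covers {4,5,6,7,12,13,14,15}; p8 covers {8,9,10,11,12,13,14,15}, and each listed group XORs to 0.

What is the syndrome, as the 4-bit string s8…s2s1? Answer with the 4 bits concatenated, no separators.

s1 (pos 1,3,5,7,9,11,13,15): 1⊕1⊕1⊕1⊕0⊕1⊕0⊕0 = 1
s2 (pos 2,3,6,7,10,11,14,15): 0⊕1⊕0⊕1⊕1⊕1⊕0⊕0 = 0
s4 (pos 4,5,6,7,12,13,14,15): 1⊕1⊕0⊕1⊕1⊕0⊕0⊕0 = 0
s8 (pos 8,9,10,11,12,13,14,15): 0⊕0⊕1⊕1⊕1⊕0⊕0⊕0 = 1
Syndrome s8…s1 = 1001 → error at position 9.

1001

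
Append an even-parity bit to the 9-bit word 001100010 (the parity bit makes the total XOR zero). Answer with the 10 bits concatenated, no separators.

XOR of the 9 data bits: 0⊕0⊕1⊕1⊕0⊕0⊕0⊕1⊕0 = 1
Parity bit = 1 (so all 10 bits XOR to 0).

0011000101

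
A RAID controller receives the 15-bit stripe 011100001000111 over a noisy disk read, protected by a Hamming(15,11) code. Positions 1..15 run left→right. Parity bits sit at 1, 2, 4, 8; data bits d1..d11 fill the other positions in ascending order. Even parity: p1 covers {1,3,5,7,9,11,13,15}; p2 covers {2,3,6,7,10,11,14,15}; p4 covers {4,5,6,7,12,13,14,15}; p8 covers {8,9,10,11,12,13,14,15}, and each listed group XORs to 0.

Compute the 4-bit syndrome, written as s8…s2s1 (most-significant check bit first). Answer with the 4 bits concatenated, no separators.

0000

s1 (pos 1,3,5,7,9,11,13,15): 0⊕1⊕0⊕0⊕1⊕0⊕1⊕1 = 0
s2 (pos 2,3,6,7,10,11,14,15): 1⊕1⊕0⊕0⊕0⊕0⊕1⊕1 = 0
s4 (pos 4,5,6,7,12,13,14,15): 1⊕0⊕0⊕0⊕0⊕1⊕1⊕1 = 0
s8 (pos 8,9,10,11,12,13,14,15): 0⊕1⊕0⊕0⊕0⊕1⊕1⊕1 = 0
Syndrome s8…s1 = 0000 → no error.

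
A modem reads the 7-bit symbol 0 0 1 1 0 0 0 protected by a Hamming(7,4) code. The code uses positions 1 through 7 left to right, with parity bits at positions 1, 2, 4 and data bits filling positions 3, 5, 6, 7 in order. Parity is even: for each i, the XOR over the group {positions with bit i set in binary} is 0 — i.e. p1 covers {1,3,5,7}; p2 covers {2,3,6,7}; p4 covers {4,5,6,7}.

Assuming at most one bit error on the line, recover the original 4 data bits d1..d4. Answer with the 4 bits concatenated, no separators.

1001

s1 (pos 1,3,5,7): 0⊕1⊕0⊕0 = 1
s2 (pos 2,3,6,7): 0⊕1⊕0⊕0 = 1
s4 (pos 4,5,6,7): 1⊕0⊕0⊕0 = 1
Syndrome s4…s1 = 111 → error at position 7.
Flip position 7: 0011000 → 0011001
Read data bits from positions 3,5,6,7: 1001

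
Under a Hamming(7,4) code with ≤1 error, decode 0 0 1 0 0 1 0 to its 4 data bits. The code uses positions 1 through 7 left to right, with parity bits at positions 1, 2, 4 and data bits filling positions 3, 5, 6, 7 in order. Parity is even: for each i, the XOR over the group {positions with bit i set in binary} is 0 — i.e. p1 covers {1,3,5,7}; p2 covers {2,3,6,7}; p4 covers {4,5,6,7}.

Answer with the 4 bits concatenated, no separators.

1110

s1 (pos 1,3,5,7): 0⊕1⊕0⊕0 = 1
s2 (pos 2,3,6,7): 0⊕1⊕1⊕0 = 0
s4 (pos 4,5,6,7): 0⊕0⊕1⊕0 = 1
Syndrome s4…s1 = 101 → error at position 5.
Flip position 5: 0010010 → 0010110
Read data bits from positions 3,5,6,7: 1110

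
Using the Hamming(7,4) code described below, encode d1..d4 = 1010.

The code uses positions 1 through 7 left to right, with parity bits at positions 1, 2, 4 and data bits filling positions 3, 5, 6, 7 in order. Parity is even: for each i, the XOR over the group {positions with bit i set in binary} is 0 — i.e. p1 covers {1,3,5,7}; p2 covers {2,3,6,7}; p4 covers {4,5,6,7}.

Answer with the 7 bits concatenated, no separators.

Place data at non-parity positions: p1 p2 1 p4 0 1 0
p1 (pos 1,3,5,7): XOR of data positions = 1⊕0⊕0 = 1
p2 (pos 2,3,6,7): XOR of data positions = 1⊕1⊕0 = 0
p4 (pos 4,5,6,7): XOR of data positions = 0⊕1⊕0 = 1
Codeword: 1011010

1011010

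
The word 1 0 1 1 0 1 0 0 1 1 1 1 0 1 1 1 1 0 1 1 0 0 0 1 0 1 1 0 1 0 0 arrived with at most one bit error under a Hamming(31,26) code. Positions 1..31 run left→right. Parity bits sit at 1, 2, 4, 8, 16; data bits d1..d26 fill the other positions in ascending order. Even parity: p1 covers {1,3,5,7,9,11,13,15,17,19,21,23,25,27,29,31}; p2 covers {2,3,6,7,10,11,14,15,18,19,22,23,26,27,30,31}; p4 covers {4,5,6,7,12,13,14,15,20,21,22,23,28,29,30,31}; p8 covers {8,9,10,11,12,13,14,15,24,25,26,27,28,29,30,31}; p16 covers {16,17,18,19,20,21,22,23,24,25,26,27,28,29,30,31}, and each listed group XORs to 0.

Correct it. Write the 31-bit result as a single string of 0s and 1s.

1011011011110111101100010110100

s1 (pos 1,3,5,7,9,11,13,15,17,19,21,23,25,27,29,31): 1⊕1⊕0⊕0⊕1⊕1⊕0⊕1⊕1⊕1⊕0⊕0⊕0⊕1⊕1⊕0 = 1
s2 (pos 2,3,6,7,10,11,14,15,18,19,22,23,26,27,30,31): 0⊕1⊕1⊕0⊕1⊕1⊕1⊕1⊕0⊕1⊕0⊕0⊕1⊕1⊕0⊕0 = 1
s4 (pos 4,5,6,7,12,13,14,15,20,21,22,23,28,29,30,31): 1⊕0⊕1⊕0⊕1⊕0⊕1⊕1⊕1⊕0⊕0⊕0⊕0⊕1⊕0⊕0 = 1
s8 (pos 8,9,10,11,12,13,14,15,24,25,26,27,28,29,30,31): 0⊕1⊕1⊕1⊕1⊕0⊕1⊕1⊕1⊕0⊕1⊕1⊕0⊕1⊕0⊕0 = 0
s16 (pos 16,17,18,19,20,21,22,23,24,25,26,27,28,29,30,31): 1⊕1⊕0⊕1⊕1⊕0⊕0⊕0⊕1⊕0⊕1⊕1⊕0⊕1⊕0⊕0 = 0
Syndrome s16…s1 = 00111 → error at position 7.
Flip position 7: 1011010011110111101100010110100 → 1011011011110111101100010110100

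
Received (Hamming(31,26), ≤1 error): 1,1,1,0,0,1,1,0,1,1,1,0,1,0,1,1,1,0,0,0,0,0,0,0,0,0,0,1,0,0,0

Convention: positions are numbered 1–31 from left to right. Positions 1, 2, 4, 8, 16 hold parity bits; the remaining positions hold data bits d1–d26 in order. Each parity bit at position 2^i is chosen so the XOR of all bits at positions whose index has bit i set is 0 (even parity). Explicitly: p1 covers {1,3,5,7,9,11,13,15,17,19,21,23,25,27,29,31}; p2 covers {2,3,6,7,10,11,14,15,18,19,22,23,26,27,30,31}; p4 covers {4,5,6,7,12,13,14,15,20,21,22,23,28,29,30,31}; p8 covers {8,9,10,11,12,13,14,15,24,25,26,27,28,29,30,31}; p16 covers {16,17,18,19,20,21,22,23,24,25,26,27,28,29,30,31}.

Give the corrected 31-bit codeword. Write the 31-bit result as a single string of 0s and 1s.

s1 (pos 1,3,5,7,9,11,13,15,17,19,21,23,25,27,29,31): 1⊕1⊕0⊕1⊕1⊕1⊕1⊕1⊕1⊕0⊕0⊕0⊕0⊕0⊕0⊕0 = 0
s2 (pos 2,3,6,7,10,11,14,15,18,19,22,23,26,27,30,31): 1⊕1⊕1⊕1⊕1⊕1⊕0⊕1⊕0⊕0⊕0⊕0⊕0⊕0⊕0⊕0 = 1
s4 (pos 4,5,6,7,12,13,14,15,20,21,22,23,28,29,30,31): 0⊕0⊕1⊕1⊕0⊕1⊕0⊕1⊕0⊕0⊕0⊕0⊕1⊕0⊕0⊕0 = 1
s8 (pos 8,9,10,11,12,13,14,15,24,25,26,27,28,29,30,31): 0⊕1⊕1⊕1⊕0⊕1⊕0⊕1⊕0⊕0⊕0⊕0⊕1⊕0⊕0⊕0 = 0
s16 (pos 16,17,18,19,20,21,22,23,24,25,26,27,28,29,30,31): 1⊕1⊕0⊕0⊕0⊕0⊕0⊕0⊕0⊕0⊕0⊕0⊕1⊕0⊕0⊕0 = 1
Syndrome s16…s1 = 10110 → error at position 22.
Flip position 22: 1110011011101011100000000001000 → 1110011011101011100001000001000

1110011011101011100001000001000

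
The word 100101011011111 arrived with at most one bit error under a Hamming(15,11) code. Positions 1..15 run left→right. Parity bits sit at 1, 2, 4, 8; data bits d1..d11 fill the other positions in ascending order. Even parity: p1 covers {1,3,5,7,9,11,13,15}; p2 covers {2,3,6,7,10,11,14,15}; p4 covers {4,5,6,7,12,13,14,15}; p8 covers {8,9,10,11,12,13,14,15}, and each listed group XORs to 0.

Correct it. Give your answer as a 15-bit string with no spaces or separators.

s1 (pos 1,3,5,7,9,11,13,15): 1⊕0⊕0⊕0⊕1⊕1⊕1⊕1 = 1
s2 (pos 2,3,6,7,10,11,14,15): 0⊕0⊕1⊕0⊕0⊕1⊕1⊕1 = 0
s4 (pos 4,5,6,7,12,13,14,15): 1⊕0⊕1⊕0⊕1⊕1⊕1⊕1 = 0
s8 (pos 8,9,10,11,12,13,14,15): 1⊕1⊕0⊕1⊕1⊕1⊕1⊕1 = 1
Syndrome s8…s1 = 1001 → error at position 9.
Flip position 9: 100101011011111 → 100101010011111

100101010011111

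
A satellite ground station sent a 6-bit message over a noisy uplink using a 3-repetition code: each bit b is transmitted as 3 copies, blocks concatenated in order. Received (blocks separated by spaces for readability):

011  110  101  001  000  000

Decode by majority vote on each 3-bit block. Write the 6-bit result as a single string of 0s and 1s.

111000

Block 1 (011): 2 ones → 1
Block 2 (110): 2 ones → 1
Block 3 (101): 2 ones → 1
Block 4 (001): 1 one → 0
Block 5 (000): 0 ones → 0
Block 6 (000): 0 ones → 0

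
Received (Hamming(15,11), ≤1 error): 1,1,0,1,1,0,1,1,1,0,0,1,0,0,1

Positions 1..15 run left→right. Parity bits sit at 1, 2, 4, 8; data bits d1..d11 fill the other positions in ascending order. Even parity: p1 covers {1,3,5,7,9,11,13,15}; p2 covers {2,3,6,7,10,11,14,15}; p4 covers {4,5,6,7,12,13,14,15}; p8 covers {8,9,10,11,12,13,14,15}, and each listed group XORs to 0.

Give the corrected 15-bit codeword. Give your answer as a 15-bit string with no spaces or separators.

110110011001001

s1 (pos 1,3,5,7,9,11,13,15): 1⊕0⊕1⊕1⊕1⊕0⊕0⊕1 = 1
s2 (pos 2,3,6,7,10,11,14,15): 1⊕0⊕0⊕1⊕0⊕0⊕0⊕1 = 1
s4 (pos 4,5,6,7,12,13,14,15): 1⊕1⊕0⊕1⊕1⊕0⊕0⊕1 = 1
s8 (pos 8,9,10,11,12,13,14,15): 1⊕1⊕0⊕0⊕1⊕0⊕0⊕1 = 0
Syndrome s8…s1 = 0111 → error at position 7.
Flip position 7: 110110111001001 → 110110011001001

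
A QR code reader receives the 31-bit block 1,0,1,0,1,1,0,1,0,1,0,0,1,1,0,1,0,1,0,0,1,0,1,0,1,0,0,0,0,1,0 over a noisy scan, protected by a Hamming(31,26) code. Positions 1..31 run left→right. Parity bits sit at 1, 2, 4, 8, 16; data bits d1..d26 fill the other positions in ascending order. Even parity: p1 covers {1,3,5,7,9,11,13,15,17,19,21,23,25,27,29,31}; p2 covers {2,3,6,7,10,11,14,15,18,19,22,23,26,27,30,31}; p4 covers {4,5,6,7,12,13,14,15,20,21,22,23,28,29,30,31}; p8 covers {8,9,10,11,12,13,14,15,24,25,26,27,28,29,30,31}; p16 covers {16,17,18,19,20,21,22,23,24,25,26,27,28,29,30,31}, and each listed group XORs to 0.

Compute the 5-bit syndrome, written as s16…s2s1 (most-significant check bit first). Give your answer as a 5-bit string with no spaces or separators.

00111

s1 (pos 1,3,5,7,9,11,13,15,17,19,21,23,25,27,29,31): 1⊕1⊕1⊕0⊕0⊕0⊕1⊕0⊕0⊕0⊕1⊕1⊕1⊕0⊕0⊕0 = 1
s2 (pos 2,3,6,7,10,11,14,15,18,19,22,23,26,27,30,31): 0⊕1⊕1⊕0⊕1⊕0⊕1⊕0⊕1⊕0⊕0⊕1⊕0⊕0⊕1⊕0 = 1
s4 (pos 4,5,6,7,12,13,14,15,20,21,22,23,28,29,30,31): 0⊕1⊕1⊕0⊕0⊕1⊕1⊕0⊕0⊕1⊕0⊕1⊕0⊕0⊕1⊕0 = 1
s8 (pos 8,9,10,11,12,13,14,15,24,25,26,27,28,29,30,31): 1⊕0⊕1⊕0⊕0⊕1⊕1⊕0⊕0⊕1⊕0⊕0⊕0⊕0⊕1⊕0 = 0
s16 (pos 16,17,18,19,20,21,22,23,24,25,26,27,28,29,30,31): 1⊕0⊕1⊕0⊕0⊕1⊕0⊕1⊕0⊕1⊕0⊕0⊕0⊕0⊕1⊕0 = 0
Syndrome s16…s1 = 00111 → error at position 7.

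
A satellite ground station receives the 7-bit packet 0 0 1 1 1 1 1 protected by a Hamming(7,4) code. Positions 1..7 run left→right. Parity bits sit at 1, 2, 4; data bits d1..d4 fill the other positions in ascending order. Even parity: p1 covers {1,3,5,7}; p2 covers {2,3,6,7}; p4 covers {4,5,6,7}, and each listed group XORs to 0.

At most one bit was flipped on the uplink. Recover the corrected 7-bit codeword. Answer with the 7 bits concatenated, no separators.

s1 (pos 1,3,5,7): 0⊕1⊕1⊕1 = 1
s2 (pos 2,3,6,7): 0⊕1⊕1⊕1 = 1
s4 (pos 4,5,6,7): 1⊕1⊕1⊕1 = 0
Syndrome s4…s1 = 011 → error at position 3.
Flip position 3: 0011111 → 0001111

0001111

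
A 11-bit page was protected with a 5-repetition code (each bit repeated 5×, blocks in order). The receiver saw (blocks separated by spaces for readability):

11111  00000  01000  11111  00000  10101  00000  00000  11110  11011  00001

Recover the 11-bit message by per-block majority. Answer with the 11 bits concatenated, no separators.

Block 1 (11111): 5 ones → 1
Block 2 (00000): 0 ones → 0
Block 3 (01000): 1 one → 0
Block 4 (11111): 5 ones → 1
Block 5 (00000): 0 ones → 0
Block 6 (10101): 3 ones → 1
Block 7 (00000): 0 ones → 0
Block 8 (00000): 0 ones → 0
Block 9 (11110): 4 ones → 1
Block 10 (11011): 4 ones → 1
Block 11 (00001): 1 one → 0

10010100110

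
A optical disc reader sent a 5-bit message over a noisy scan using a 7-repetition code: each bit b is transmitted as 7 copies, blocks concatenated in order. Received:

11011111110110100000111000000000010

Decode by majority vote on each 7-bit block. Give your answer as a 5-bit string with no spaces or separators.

11000

Block 1 (1101111): 6 ones → 1
Block 2 (1110110): 5 ones → 1
Block 3 (1000001): 2 ones → 0
Block 4 (1100000): 2 ones → 0
Block 5 (0000010): 1 one → 0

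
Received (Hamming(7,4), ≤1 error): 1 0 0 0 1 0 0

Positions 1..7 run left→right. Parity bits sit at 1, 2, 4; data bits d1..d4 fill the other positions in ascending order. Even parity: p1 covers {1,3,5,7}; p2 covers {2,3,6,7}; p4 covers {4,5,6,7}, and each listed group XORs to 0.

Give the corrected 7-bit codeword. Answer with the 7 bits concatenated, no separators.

s1 (pos 1,3,5,7): 1⊕0⊕1⊕0 = 0
s2 (pos 2,3,6,7): 0⊕0⊕0⊕0 = 0
s4 (pos 4,5,6,7): 0⊕1⊕0⊕0 = 1
Syndrome s4…s1 = 100 → error at position 4.
Flip position 4: 1000100 → 1001100

1001100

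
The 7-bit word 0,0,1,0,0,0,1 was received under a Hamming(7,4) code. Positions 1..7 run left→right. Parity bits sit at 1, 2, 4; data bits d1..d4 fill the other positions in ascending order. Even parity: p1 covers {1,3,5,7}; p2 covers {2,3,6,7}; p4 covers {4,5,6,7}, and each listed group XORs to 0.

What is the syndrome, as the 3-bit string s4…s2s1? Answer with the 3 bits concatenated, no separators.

s1 (pos 1,3,5,7): 0⊕1⊕0⊕1 = 0
s2 (pos 2,3,6,7): 0⊕1⊕0⊕1 = 0
s4 (pos 4,5,6,7): 0⊕0⊕0⊕1 = 1
Syndrome s4…s1 = 100 → error at position 4.

100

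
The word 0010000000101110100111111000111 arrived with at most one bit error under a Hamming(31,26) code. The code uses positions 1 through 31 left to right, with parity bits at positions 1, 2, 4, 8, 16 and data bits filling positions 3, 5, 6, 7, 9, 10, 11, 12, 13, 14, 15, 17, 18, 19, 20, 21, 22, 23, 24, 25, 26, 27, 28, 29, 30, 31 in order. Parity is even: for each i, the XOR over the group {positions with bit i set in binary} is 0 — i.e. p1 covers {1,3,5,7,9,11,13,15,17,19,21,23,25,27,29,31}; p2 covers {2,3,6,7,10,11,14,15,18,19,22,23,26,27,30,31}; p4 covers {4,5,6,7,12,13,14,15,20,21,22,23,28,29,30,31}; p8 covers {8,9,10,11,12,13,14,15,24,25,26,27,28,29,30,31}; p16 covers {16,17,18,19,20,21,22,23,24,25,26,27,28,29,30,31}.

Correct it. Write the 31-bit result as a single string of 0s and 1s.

s1 (pos 1,3,5,7,9,11,13,15,17,19,21,23,25,27,29,31): 0⊕1⊕0⊕0⊕0⊕1⊕1⊕1⊕1⊕0⊕1⊕1⊕1⊕0⊕1⊕1 = 0
s2 (pos 2,3,6,7,10,11,14,15,18,19,22,23,26,27,30,31): 0⊕1⊕0⊕0⊕0⊕1⊕1⊕1⊕0⊕0⊕1⊕1⊕0⊕0⊕1⊕1 = 0
s4 (pos 4,5,6,7,12,13,14,15,20,21,22,23,28,29,30,31): 0⊕0⊕0⊕0⊕0⊕1⊕1⊕1⊕1⊕1⊕1⊕1⊕0⊕1⊕1⊕1 = 0
s8 (pos 8,9,10,11,12,13,14,15,24,25,26,27,28,29,30,31): 0⊕0⊕0⊕1⊕0⊕1⊕1⊕1⊕1⊕1⊕0⊕0⊕0⊕1⊕1⊕1 = 1
s16 (pos 16,17,18,19,20,21,22,23,24,25,26,27,28,29,30,31): 0⊕1⊕0⊕0⊕1⊕1⊕1⊕1⊕1⊕1⊕0⊕0⊕0⊕1⊕1⊕1 = 0
Syndrome s16…s1 = 01000 → error at position 8.
Flip position 8: 0010000000101110100111111000111 → 0010000100101110100111111000111

0010000100101110100111111000111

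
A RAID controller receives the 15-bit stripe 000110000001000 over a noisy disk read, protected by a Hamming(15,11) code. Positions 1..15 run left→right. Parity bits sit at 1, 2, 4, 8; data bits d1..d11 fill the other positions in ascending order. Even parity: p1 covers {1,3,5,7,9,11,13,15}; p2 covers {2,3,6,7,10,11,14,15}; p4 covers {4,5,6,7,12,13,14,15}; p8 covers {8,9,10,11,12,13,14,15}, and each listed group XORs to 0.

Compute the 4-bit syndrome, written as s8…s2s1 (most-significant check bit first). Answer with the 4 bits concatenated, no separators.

1101

s1 (pos 1,3,5,7,9,11,13,15): 0⊕0⊕1⊕0⊕0⊕0⊕0⊕0 = 1
s2 (pos 2,3,6,7,10,11,14,15): 0⊕0⊕0⊕0⊕0⊕0⊕0⊕0 = 0
s4 (pos 4,5,6,7,12,13,14,15): 1⊕1⊕0⊕0⊕1⊕0⊕0⊕0 = 1
s8 (pos 8,9,10,11,12,13,14,15): 0⊕0⊕0⊕0⊕1⊕0⊕0⊕0 = 1
Syndrome s8…s1 = 1101 → error at position 13.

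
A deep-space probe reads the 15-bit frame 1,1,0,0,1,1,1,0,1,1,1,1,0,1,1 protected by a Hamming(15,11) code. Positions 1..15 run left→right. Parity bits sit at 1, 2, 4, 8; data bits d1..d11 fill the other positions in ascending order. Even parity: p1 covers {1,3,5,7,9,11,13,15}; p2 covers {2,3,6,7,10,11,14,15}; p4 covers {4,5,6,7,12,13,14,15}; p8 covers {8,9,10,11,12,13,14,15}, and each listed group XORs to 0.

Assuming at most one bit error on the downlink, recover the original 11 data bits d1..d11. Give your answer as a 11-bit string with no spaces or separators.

s1 (pos 1,3,5,7,9,11,13,15): 1⊕0⊕1⊕1⊕1⊕1⊕0⊕1 = 0
s2 (pos 2,3,6,7,10,11,14,15): 1⊕0⊕1⊕1⊕1⊕1⊕1⊕1 = 1
s4 (pos 4,5,6,7,12,13,14,15): 0⊕1⊕1⊕1⊕1⊕0⊕1⊕1 = 0
s8 (pos 8,9,10,11,12,13,14,15): 0⊕1⊕1⊕1⊕1⊕0⊕1⊕1 = 0
Syndrome s8…s1 = 0010 → error at position 2.
Flip position 2: 110011101111011 → 100011101111011
Read data bits from positions 3,5,6,7,9,10,11,12,13,14,15: 01111111011

01111111011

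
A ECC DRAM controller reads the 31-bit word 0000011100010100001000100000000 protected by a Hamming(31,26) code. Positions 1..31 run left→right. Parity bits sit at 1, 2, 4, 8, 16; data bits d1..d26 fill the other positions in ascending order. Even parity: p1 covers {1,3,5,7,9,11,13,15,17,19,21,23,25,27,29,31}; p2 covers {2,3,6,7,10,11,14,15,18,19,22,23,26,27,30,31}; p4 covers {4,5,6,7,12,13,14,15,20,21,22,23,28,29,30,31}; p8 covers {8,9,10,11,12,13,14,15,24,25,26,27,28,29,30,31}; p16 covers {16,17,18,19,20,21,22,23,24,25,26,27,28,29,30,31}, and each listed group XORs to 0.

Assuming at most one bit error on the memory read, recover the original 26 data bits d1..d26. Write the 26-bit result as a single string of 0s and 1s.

s1 (pos 1,3,5,7,9,11,13,15,17,19,21,23,25,27,29,31): 0⊕0⊕0⊕1⊕0⊕0⊕0⊕0⊕0⊕1⊕0⊕1⊕0⊕0⊕0⊕0 = 1
s2 (pos 2,3,6,7,10,11,14,15,18,19,22,23,26,27,30,31): 0⊕0⊕1⊕1⊕0⊕0⊕1⊕0⊕0⊕1⊕0⊕1⊕0⊕0⊕0⊕0 = 1
s4 (pos 4,5,6,7,12,13,14,15,20,21,22,23,28,29,30,31): 0⊕0⊕1⊕1⊕1⊕0⊕1⊕0⊕0⊕0⊕0⊕1⊕0⊕0⊕0⊕0 = 1
s8 (pos 8,9,10,11,12,13,14,15,24,25,26,27,28,29,30,31): 1⊕0⊕0⊕0⊕1⊕0⊕1⊕0⊕0⊕0⊕0⊕0⊕0⊕0⊕0⊕0 = 1
s16 (pos 16,17,18,19,20,21,22,23,24,25,26,27,28,29,30,31): 0⊕0⊕0⊕1⊕0⊕0⊕0⊕1⊕0⊕0⊕0⊕0⊕0⊕0⊕0⊕0 = 0
Syndrome s16…s1 = 01111 → error at position 15.
Flip position 15: 0000011100010100001000100000000 → 0000011100010110001000100000000
Read data bits from positions 3,5,6,7,9,10,11,12,13,14,15,17,18,19,20,21,22,23,24,25,26,27,28,29,30,31: 00110001011001000100000000

00110001011001000100000000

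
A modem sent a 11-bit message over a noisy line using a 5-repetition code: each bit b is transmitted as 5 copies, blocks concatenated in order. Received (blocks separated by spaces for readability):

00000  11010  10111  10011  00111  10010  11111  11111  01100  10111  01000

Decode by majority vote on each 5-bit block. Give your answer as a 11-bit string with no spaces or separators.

01111011010

Block 1 (00000): 0 ones → 0
Block 2 (11010): 3 ones → 1
Block 3 (10111): 4 ones → 1
Block 4 (10011): 3 ones → 1
Block 5 (00111): 3 ones → 1
Block 6 (10010): 2 ones → 0
Block 7 (11111): 5 ones → 1
Block 8 (11111): 5 ones → 1
Block 9 (01100): 2 ones → 0
Block 10 (10111): 4 ones → 1
Block 11 (01000): 1 one → 0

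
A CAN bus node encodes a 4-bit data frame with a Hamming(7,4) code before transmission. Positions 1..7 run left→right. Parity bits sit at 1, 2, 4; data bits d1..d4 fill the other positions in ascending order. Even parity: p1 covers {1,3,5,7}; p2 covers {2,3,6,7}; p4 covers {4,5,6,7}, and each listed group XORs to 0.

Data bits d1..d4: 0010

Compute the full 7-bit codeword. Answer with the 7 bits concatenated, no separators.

0101010

Place data at non-parity positions: p1 p2 0 p4 0 1 0
p1 (pos 1,3,5,7): XOR of data positions = 0⊕0⊕0 = 0
p2 (pos 2,3,6,7): XOR of data positions = 0⊕1⊕0 = 1
p4 (pos 4,5,6,7): XOR of data positions = 0⊕1⊕0 = 1
Codeword: 0101010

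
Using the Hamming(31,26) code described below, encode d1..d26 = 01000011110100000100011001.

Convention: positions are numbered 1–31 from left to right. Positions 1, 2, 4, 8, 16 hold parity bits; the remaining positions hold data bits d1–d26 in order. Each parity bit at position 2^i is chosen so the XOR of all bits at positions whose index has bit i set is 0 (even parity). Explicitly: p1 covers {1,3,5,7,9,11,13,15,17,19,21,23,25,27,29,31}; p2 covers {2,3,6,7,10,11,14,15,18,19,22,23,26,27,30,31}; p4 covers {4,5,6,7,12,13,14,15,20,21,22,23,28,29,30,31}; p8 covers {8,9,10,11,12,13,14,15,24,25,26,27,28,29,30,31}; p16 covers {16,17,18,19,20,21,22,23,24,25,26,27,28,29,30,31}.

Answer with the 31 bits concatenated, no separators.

1101100100111101100000100011001

Place data at non-parity positions: p1 p2 0 p4 1 0 0 p8 0 0 1 1 1 1 0 p16 1 0 0 0 0 0 1 0 0 0 1 1 0 0 1
p1 (pos 1,3,5,7,9,11,13,15,17,19,21,23,25,27,29,31): XOR of data positions = 0⊕1⊕0⊕0⊕1⊕1⊕0⊕1⊕0⊕0⊕1⊕0⊕1⊕0⊕1 = 1
p2 (pos 2,3,6,7,10,11,14,15,18,19,22,23,26,27,30,31): XOR of data positions = 0⊕0⊕0⊕0⊕1⊕1⊕0⊕0⊕0⊕0⊕1⊕0⊕1⊕0⊕1 = 1
p4 (pos 4,5,6,7,12,13,14,15,20,21,22,23,28,29,30,31): XOR of data positions = 1⊕0⊕0⊕1⊕1⊕1⊕0⊕0⊕0⊕0⊕1⊕1⊕0⊕0⊕1 = 1
p8 (pos 8,9,10,11,12,13,14,15,24,25,26,27,28,29,30,31): XOR of data positions = 0⊕0⊕1⊕1⊕1⊕1⊕0⊕0⊕0⊕0⊕1⊕1⊕0⊕0⊕1 = 1
p16 (pos 16,17,18,19,20,21,22,23,24,25,26,27,28,29,30,31): XOR of data positions = 1⊕0⊕0⊕0⊕0⊕0⊕1⊕0⊕0⊕0⊕1⊕1⊕0⊕0⊕1 = 1
Codeword: 1101100100111101100000100011001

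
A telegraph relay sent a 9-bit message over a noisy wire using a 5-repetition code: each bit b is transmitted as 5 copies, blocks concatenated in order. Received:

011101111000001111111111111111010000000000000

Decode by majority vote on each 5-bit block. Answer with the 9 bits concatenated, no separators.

Block 1 (01110): 3 ones → 1
Block 2 (11110): 4 ones → 1
Block 3 (00001): 1 one → 0
Block 4 (11111): 5 ones → 1
Block 5 (11111): 5 ones → 1
Block 6 (11111): 5 ones → 1
Block 7 (01000): 1 one → 0
Block 8 (00000): 0 ones → 0
Block 9 (00000): 0 ones → 0

110111000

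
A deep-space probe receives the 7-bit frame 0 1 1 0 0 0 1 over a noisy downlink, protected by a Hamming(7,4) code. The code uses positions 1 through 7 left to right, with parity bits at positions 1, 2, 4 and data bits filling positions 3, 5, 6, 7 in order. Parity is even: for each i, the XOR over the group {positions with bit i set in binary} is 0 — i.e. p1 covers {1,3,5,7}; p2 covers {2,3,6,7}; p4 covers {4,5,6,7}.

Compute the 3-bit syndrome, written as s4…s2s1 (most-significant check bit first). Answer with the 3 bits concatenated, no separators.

110

s1 (pos 1,3,5,7): 0⊕1⊕0⊕1 = 0
s2 (pos 2,3,6,7): 1⊕1⊕0⊕1 = 1
s4 (pos 4,5,6,7): 0⊕0⊕0⊕1 = 1
Syndrome s4…s1 = 110 → error at position 6.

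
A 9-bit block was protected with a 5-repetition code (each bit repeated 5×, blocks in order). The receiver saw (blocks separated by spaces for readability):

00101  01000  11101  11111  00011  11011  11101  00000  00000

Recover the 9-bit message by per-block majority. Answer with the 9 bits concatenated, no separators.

Block 1 (00101): 2 ones → 0
Block 2 (01000): 1 one → 0
Block 3 (11101): 4 ones → 1
Block 4 (11111): 5 ones → 1
Block 5 (00011): 2 ones → 0
Block 6 (11011): 4 ones → 1
Block 7 (11101): 4 ones → 1
Block 8 (00000): 0 ones → 0
Block 9 (00000): 0 ones → 0

001101100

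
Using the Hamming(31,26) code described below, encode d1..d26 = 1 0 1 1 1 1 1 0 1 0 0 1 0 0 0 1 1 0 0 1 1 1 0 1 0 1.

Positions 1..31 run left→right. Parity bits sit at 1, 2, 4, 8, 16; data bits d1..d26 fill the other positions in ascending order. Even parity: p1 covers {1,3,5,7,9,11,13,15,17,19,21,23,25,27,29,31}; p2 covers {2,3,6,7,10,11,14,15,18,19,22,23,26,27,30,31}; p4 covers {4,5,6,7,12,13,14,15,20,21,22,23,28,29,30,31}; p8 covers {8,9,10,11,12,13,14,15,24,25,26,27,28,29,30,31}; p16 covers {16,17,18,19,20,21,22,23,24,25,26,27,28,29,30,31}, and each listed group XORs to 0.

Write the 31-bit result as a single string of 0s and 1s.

Place data at non-parity positions: p1 p2 1 p4 0 1 1 p8 1 1 1 0 1 0 0 p16 1 0 0 0 1 1 0 0 1 1 1 0 1 0 1
p1 (pos 1,3,5,7,9,11,13,15,17,19,21,23,25,27,29,31): XOR of data positions = 1⊕0⊕1⊕1⊕1⊕1⊕0⊕1⊕0⊕1⊕0⊕1⊕1⊕1⊕1 = 1
p2 (pos 2,3,6,7,10,11,14,15,18,19,22,23,26,27,30,31): XOR of data positions = 1⊕1⊕1⊕1⊕1⊕0⊕0⊕0⊕0⊕1⊕0⊕1⊕1⊕0⊕1 = 1
p4 (pos 4,5,6,7,12,13,14,15,20,21,22,23,28,29,30,31): XOR of data positions = 0⊕1⊕1⊕0⊕1⊕0⊕0⊕0⊕1⊕1⊕0⊕0⊕1⊕0⊕1 = 1
p8 (pos 8,9,10,11,12,13,14,15,24,25,26,27,28,29,30,31): XOR of data positions = 1⊕1⊕1⊕0⊕1⊕0⊕0⊕0⊕1⊕1⊕1⊕0⊕1⊕0⊕1 = 1
p16 (pos 16,17,18,19,20,21,22,23,24,25,26,27,28,29,30,31): XOR of data positions = 1⊕0⊕0⊕0⊕1⊕1⊕0⊕0⊕1⊕1⊕1⊕0⊕1⊕0⊕1 = 0
Codeword: 1111011111101000100011001110101

1111011111101000100011001110101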